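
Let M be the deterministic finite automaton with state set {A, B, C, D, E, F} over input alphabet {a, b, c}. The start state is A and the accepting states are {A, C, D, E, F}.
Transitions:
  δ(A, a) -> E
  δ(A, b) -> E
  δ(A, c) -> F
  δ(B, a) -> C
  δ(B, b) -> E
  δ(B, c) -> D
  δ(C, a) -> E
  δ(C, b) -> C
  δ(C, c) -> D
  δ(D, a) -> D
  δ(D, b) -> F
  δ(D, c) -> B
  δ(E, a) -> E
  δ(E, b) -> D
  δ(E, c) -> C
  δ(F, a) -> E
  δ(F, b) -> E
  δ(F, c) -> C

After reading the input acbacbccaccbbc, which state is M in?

A --a--> E
E --c--> C
C --b--> C
C --a--> E
E --c--> C
C --b--> C
C --c--> D
D --c--> B
B --a--> C
C --c--> D
D --c--> B
B --b--> E
E --b--> D
D --c--> B

B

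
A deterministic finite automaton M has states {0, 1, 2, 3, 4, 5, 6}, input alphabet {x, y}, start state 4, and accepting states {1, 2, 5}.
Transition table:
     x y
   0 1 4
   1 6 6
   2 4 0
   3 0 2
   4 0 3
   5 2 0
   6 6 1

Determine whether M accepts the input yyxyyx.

rejected

4 --y--> 3
3 --y--> 2
2 --x--> 4
4 --y--> 3
3 --y--> 2
2 --x--> 4
End in state 4, which is not an accepting state.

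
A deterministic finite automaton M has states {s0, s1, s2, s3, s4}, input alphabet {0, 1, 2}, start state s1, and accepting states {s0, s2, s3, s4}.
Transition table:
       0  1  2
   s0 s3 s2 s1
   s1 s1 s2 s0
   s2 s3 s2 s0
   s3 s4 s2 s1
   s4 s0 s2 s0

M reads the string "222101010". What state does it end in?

s1 --2--> s0
s0 --2--> s1
s1 --2--> s0
s0 --1--> s2
s2 --0--> s3
s3 --1--> s2
s2 --0--> s3
s3 --1--> s2
s2 --0--> s3

s3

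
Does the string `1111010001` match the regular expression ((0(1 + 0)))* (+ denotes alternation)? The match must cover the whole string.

no

1111010001 cannot be split into zero or more pieces each matching (0(1+0)).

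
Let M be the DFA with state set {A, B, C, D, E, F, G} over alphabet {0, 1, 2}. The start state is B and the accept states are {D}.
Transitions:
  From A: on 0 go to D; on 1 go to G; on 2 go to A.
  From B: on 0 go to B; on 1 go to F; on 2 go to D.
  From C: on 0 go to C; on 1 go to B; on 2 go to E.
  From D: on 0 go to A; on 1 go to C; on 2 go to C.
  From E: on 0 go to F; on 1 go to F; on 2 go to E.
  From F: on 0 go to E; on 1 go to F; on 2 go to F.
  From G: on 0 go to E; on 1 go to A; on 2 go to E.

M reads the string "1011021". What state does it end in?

F

B --1--> F
F --0--> E
E --1--> F
F --1--> F
F --0--> E
E --2--> E
E --1--> F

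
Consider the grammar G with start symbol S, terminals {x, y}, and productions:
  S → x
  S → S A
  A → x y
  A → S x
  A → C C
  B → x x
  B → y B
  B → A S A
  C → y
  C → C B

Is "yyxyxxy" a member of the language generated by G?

no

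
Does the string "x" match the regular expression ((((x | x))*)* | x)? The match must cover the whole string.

yes

The left alternative (((x|x))*)* matches x.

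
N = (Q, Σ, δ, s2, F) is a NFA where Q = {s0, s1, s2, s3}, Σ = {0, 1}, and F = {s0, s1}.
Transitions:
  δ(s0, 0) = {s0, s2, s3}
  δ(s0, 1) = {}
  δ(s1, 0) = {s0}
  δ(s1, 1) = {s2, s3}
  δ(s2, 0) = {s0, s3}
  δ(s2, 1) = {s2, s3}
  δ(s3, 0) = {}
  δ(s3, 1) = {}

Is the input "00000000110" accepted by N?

accepted

Start: {s2}
read 0: {s0, s3}
read 0: {s0, s2, s3}
read 0: {s0, s2, s3}
read 0: {s0, s2, s3}
read 0: {s0, s2, s3}
read 0: {s0, s2, s3}
read 0: {s0, s2, s3}
read 0: {s0, s2, s3}
read 1: {s2, s3}
read 1: {s2, s3}
read 0: {s0, s3}
Reachable ∩ accepting = {s0} — nonempty.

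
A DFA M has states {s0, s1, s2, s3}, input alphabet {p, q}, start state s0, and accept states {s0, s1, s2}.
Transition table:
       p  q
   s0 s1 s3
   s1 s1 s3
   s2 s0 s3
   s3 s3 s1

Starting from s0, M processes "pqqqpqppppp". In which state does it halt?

s0 --p--> s1
s1 --q--> s3
s3 --q--> s1
s1 --q--> s3
s3 --p--> s3
s3 --q--> s1
s1 --p--> s1
s1 --p--> s1
s1 --p--> s1
s1 --p--> s1
s1 --p--> s1

s1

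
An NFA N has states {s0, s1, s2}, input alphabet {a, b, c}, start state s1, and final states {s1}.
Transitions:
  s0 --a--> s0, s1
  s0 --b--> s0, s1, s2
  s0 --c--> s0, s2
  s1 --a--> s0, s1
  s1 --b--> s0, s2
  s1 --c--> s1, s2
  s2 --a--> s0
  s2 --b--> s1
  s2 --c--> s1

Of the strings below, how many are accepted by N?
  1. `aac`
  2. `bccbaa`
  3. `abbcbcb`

3

`aac`: accepted
`bccbaa`: accepted
`abbcbcb`: accepted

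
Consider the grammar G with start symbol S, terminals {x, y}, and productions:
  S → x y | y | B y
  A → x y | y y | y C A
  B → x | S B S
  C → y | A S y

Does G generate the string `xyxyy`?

S ⇒ By ⇒ SBSy ⇒ xyBSy ⇒ xyxSy ⇒ xyxyy

yes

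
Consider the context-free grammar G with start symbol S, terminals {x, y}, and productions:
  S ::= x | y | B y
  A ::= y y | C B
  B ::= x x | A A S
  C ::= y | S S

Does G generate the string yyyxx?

no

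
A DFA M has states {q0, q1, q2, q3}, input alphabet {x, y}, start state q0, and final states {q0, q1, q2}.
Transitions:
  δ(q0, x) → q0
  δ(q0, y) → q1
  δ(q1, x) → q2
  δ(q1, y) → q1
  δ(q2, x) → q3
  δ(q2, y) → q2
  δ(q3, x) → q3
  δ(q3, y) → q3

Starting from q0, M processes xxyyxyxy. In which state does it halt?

q3

q0 --x--> q0
q0 --x--> q0
q0 --y--> q1
q1 --y--> q1
q1 --x--> q2
q2 --y--> q2
q2 --x--> q3
q3 --y--> q3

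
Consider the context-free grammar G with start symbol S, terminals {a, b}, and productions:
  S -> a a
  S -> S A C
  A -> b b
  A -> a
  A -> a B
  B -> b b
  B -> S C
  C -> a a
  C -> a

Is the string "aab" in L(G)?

no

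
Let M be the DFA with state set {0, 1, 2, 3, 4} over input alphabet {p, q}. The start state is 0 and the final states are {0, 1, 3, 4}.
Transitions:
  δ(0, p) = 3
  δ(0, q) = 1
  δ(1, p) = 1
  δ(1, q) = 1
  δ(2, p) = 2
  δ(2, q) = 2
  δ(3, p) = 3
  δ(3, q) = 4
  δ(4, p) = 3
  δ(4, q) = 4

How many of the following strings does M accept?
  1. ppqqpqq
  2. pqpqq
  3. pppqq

3

ppqqpqq: accepted
pqpqq: accepted
pppqq: accepted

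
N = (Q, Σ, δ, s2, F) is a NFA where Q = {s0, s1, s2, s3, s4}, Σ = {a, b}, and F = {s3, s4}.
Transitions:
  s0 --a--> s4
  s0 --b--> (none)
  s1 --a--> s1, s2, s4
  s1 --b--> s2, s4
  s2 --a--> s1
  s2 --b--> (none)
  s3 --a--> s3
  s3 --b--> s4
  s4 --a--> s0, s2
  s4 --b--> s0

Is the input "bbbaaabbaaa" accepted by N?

rejected

Start: {s2}
read b: {}
The reachable set is empty and stays empty for the remaining 10 symbols.
Reachable ∩ accepting = {} — empty.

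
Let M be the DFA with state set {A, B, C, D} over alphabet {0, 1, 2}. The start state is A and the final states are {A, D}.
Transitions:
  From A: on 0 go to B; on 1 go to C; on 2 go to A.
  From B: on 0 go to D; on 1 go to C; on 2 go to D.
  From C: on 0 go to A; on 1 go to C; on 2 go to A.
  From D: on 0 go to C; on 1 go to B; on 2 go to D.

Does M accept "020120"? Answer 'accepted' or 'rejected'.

A --0--> B
B --2--> D
D --0--> C
C --1--> C
C --2--> A
A --0--> B
End in state B, which is not an accepting state.

rejected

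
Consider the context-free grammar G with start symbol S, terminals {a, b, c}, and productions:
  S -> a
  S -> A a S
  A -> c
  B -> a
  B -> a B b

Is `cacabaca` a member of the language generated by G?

no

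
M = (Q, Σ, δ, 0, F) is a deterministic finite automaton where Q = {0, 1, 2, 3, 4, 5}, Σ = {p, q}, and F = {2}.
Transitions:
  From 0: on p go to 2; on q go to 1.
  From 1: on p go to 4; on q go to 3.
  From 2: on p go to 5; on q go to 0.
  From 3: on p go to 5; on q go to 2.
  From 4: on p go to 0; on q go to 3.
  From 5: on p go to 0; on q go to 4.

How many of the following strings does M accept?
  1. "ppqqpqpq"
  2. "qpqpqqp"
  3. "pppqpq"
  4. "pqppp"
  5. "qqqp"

"ppqqpqpq": rejected
"qpqpqqp": rejected
"pppqpq": rejected
"pqppp": rejected
"qqqp": rejected

0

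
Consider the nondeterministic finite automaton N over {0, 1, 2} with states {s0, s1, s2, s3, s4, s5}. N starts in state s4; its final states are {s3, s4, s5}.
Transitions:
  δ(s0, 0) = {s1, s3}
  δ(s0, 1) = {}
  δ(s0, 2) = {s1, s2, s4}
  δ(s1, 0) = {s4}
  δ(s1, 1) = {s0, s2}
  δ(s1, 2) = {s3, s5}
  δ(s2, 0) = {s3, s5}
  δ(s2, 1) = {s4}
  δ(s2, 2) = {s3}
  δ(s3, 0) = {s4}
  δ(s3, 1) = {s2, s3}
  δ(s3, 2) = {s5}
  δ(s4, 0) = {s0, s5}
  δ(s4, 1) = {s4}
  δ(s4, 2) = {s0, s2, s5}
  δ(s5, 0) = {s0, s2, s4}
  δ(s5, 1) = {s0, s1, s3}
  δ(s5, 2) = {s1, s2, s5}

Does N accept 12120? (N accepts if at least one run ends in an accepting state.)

accepted

Start: {s4}
read 1: {s4}
read 2: {s0, s2, s5}
read 1: {s0, s1, s3, s4}
read 2: {s0, s1, s2, s3, s4, s5}
read 0: {s0, s1, s2, s3, s4, s5}
Reachable ∩ accepting = {s3, s4, s5} — nonempty.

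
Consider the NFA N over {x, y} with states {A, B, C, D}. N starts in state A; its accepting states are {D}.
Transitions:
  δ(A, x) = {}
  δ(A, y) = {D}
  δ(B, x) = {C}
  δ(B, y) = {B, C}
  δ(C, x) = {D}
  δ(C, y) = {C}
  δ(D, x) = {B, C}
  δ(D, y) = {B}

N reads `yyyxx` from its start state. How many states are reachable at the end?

Start: {A}
read y: {D}
read y: {B}
read y: {B, C}
read x: {C, D}
read x: {B, C, D}
Final reachable set {B, C, D} has 3 states.

3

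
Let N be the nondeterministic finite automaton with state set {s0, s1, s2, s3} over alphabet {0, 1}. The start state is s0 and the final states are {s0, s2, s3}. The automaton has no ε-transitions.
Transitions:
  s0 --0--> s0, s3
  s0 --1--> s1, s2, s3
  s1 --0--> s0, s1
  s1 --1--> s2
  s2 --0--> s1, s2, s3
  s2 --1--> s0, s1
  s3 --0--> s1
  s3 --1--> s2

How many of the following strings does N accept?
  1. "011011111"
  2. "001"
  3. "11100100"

3

"011011111": accepted
"001": accepted
"11100100": accepted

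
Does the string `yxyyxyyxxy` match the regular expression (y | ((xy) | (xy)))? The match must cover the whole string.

no

Neither y nor ((xy)|(xy)) matches yxyyxyyxxy.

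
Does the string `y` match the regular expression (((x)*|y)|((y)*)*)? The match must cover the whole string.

The left alternative ((x)*|y) matches y.

yes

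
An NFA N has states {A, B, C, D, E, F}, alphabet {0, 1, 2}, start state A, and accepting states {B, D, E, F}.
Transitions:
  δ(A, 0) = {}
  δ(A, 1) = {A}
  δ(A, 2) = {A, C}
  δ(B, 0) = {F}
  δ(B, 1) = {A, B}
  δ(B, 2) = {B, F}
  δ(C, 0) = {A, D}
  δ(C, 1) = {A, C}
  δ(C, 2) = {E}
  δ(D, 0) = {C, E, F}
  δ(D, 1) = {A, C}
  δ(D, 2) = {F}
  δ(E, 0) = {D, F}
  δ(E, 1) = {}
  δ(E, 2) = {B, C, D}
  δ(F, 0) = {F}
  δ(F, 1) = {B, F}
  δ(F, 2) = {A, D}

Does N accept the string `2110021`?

accepted

Start: {A}
read 2: {A, C}
read 1: {A, C}
read 1: {A, C}
read 0: {A, D}
read 0: {C, E, F}
read 2: {A, B, C, D, E}
read 1: {A, B, C}
Reachable ∩ accepting = {B} — nonempty.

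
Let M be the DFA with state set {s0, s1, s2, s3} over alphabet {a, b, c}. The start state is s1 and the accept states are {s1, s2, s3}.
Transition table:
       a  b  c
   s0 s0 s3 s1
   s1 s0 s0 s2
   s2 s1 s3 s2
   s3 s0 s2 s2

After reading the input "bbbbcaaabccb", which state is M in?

s1 --b--> s0
s0 --b--> s3
s3 --b--> s2
s2 --b--> s3
s3 --c--> s2
s2 --a--> s1
s1 --a--> s0
s0 --a--> s0
s0 --b--> s3
s3 --c--> s2
s2 --c--> s2
s2 --b--> s3

s3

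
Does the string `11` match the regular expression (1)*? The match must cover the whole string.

yes

Split into 2 pieces 1 · 1; each matches 1.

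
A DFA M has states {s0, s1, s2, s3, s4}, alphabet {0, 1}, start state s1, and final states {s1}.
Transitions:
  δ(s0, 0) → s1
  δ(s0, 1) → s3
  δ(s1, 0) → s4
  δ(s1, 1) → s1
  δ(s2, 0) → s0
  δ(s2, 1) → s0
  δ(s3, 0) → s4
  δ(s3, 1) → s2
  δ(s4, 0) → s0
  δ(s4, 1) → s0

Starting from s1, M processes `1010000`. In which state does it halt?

s1

s1 --1--> s1
s1 --0--> s4
s4 --1--> s0
s0 --0--> s1
s1 --0--> s4
s4 --0--> s0
s0 --0--> s1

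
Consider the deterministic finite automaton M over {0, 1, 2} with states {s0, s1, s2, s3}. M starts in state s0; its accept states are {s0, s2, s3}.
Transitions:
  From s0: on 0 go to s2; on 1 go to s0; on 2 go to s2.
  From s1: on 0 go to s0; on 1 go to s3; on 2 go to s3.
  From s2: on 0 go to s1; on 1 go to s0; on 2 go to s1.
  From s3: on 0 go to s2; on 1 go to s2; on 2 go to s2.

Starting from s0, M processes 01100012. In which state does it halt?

s0 --0--> s2
s2 --1--> s0
s0 --1--> s0
s0 --0--> s2
s2 --0--> s1
s1 --0--> s0
s0 --1--> s0
s0 --2--> s2

s2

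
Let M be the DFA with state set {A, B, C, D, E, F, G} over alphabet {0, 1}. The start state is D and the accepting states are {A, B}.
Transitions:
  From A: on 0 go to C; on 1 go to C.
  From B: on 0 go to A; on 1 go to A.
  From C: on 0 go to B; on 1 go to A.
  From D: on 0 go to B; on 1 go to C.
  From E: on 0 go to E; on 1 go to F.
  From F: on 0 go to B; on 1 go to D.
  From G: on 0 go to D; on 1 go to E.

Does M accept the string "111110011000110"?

rejected

D --1--> C
C --1--> A
A --1--> C
C --1--> A
A --1--> C
C --0--> B
B --0--> A
A --1--> C
C --1--> A
A --0--> C
C --0--> B
B --0--> A
A --1--> C
C --1--> A
A --0--> C
End in state C, which is not an accepting state.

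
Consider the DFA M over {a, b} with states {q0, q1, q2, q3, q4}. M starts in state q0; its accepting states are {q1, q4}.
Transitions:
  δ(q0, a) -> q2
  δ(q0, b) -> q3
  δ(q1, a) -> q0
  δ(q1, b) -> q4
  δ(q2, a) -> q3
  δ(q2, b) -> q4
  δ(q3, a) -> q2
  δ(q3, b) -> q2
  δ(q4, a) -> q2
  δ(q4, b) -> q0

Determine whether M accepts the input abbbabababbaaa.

rejected

q0 --a--> q2
q2 --b--> q4
q4 --b--> q0
q0 --b--> q3
q3 --a--> q2
q2 --b--> q4
q4 --a--> q2
q2 --b--> q4
q4 --a--> q2
q2 --b--> q4
q4 --b--> q0
q0 --a--> q2
q2 --a--> q3
q3 --a--> q2
End in state q2, which is not an accepting state.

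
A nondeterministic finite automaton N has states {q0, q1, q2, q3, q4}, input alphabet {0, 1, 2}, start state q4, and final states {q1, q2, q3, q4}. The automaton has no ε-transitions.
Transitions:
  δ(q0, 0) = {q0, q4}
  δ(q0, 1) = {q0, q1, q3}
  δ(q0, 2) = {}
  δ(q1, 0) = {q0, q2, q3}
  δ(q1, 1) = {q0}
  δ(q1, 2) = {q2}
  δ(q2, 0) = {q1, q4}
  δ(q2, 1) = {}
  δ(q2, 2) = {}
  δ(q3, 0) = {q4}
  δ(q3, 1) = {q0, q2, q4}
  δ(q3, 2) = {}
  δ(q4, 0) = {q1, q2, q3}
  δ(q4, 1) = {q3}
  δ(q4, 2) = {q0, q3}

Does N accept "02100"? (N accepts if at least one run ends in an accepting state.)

Start: {q4}
read 0: {q1, q2, q3}
read 2: {q2}
read 1: {}
The reachable set is empty and stays empty for the remaining 2 symbols.
Reachable ∩ accepting = {} — empty.

rejected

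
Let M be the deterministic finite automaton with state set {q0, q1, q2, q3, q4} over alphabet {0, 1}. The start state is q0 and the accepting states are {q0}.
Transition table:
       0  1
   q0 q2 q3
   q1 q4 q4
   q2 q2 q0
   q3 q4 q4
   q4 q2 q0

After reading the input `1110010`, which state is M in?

q2

q0 --1--> q3
q3 --1--> q4
q4 --1--> q0
q0 --0--> q2
q2 --0--> q2
q2 --1--> q0
q0 --0--> q2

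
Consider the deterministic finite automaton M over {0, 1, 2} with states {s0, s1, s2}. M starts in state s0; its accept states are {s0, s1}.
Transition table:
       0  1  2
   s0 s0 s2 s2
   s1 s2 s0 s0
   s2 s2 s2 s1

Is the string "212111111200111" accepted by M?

rejected

s0 --2--> s2
s2 --1--> s2
s2 --2--> s1
s1 --1--> s0
s0 --1--> s2
s2 --1--> s2
s2 --1--> s2
s2 --1--> s2
s2 --1--> s2
s2 --2--> s1
s1 --0--> s2
s2 --0--> s2
s2 --1--> s2
s2 --1--> s2
s2 --1--> s2
End in state s2, which is not an accepting state.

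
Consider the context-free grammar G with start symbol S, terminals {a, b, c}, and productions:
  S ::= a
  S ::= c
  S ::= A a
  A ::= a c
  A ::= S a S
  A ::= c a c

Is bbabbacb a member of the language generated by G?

no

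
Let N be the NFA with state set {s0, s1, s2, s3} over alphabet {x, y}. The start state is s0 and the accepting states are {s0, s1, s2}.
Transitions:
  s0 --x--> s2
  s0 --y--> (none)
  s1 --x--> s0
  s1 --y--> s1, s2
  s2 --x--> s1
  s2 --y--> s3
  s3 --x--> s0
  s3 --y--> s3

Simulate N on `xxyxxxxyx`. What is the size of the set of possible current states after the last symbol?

2

Start: {s0}
read x: {s2}
read x: {s1}
read y: {s1, s2}
read x: {s0, s1}
read x: {s0, s2}
read x: {s1, s2}
read x: {s0, s1}
read y: {s1, s2}
read x: {s0, s1}
Final reachable set {s0, s1} has 2 states.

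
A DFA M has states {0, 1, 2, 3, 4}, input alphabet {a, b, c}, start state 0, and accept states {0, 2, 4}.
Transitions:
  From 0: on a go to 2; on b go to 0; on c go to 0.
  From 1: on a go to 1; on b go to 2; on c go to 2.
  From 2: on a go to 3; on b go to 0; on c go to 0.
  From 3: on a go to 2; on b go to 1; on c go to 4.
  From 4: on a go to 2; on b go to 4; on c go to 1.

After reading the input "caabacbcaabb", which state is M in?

2

0 --c--> 0
0 --a--> 2
2 --a--> 3
3 --b--> 1
1 --a--> 1
1 --c--> 2
2 --b--> 0
0 --c--> 0
0 --a--> 2
2 --a--> 3
3 --b--> 1
1 --b--> 2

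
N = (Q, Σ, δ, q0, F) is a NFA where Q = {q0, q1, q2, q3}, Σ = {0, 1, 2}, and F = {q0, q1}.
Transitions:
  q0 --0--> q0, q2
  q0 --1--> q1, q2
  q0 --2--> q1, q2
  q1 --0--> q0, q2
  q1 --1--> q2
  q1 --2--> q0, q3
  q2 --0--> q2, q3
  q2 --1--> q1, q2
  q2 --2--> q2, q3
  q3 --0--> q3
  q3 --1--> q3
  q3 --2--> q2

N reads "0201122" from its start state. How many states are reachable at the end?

3

Start: {q0}
read 0: {q0, q2}
read 2: {q1, q2, q3}
read 0: {q0, q2, q3}
read 1: {q1, q2, q3}
read 1: {q1, q2, q3}
read 2: {q0, q2, q3}
read 2: {q1, q2, q3}
Final reachable set {q1, q2, q3} has 3 states.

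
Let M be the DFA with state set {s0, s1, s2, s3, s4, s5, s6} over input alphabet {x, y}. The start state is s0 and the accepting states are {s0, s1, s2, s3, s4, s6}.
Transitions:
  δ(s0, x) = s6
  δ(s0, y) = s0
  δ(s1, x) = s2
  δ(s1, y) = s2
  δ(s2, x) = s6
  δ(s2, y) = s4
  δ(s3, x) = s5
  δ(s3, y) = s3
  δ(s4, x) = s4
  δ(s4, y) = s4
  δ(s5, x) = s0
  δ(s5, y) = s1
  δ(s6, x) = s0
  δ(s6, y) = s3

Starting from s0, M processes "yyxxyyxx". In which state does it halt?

s0 --y--> s0
s0 --y--> s0
s0 --x--> s6
s6 --x--> s0
s0 --y--> s0
s0 --y--> s0
s0 --x--> s6
s6 --x--> s0

s0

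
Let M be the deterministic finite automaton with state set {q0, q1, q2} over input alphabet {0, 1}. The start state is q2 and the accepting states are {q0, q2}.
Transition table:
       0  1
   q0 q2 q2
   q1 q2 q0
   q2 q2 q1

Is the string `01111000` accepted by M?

q2 --0--> q2
q2 --1--> q1
q1 --1--> q0
q0 --1--> q2
q2 --1--> q1
q1 --0--> q2
q2 --0--> q2
q2 --0--> q2
End in state q2, which is an accepting state.

accepted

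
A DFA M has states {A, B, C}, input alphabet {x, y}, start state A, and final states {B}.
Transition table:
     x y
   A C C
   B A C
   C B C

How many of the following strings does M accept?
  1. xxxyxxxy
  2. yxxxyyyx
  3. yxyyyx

xxxyxxxy: rejected
yxxxyyyx: accepted
yxyyyx: accepted

2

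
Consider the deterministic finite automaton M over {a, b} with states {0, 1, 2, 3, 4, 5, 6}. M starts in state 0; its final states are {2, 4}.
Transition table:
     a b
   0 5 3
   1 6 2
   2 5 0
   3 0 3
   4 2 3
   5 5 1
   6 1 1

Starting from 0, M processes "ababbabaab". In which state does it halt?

2

0 --a--> 5
5 --b--> 1
1 --a--> 6
6 --b--> 1
1 --b--> 2
2 --a--> 5
5 --b--> 1
1 --a--> 6
6 --a--> 1
1 --b--> 2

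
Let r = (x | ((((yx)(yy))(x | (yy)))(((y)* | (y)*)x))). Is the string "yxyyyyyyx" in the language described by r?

The right alternative ((((yx)(yy))(x|(yy)))(((y)*|(y)*)x)) matches yxyyyyyyx.

yes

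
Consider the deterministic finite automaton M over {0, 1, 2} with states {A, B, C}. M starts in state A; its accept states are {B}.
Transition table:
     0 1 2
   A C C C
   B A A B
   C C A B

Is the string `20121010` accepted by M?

A --2--> C
C --0--> C
C --1--> A
A --2--> C
C --1--> A
A --0--> C
C --1--> A
A --0--> C
End in state C, which is not an accepting state.

rejected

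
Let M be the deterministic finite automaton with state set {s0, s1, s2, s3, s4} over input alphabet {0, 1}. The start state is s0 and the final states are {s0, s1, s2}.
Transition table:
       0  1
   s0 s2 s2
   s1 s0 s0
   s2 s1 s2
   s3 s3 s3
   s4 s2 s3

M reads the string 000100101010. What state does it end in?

s1

s0 --0--> s2
s2 --0--> s1
s1 --0--> s0
s0 --1--> s2
s2 --0--> s1
s1 --0--> s0
s0 --1--> s2
s2 --0--> s1
s1 --1--> s0
s0 --0--> s2
s2 --1--> s2
s2 --0--> s1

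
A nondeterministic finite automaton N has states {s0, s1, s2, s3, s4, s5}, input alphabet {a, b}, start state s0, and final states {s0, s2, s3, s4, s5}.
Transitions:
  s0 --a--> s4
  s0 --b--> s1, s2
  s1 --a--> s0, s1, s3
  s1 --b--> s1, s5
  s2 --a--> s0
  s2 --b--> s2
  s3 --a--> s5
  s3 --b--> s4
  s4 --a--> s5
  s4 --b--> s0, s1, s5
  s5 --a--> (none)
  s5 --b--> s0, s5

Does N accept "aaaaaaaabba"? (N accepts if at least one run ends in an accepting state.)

Start: {s0}
read a: {s4}
read a: {s5}
read a: {}
The reachable set is empty and stays empty for the remaining 8 symbols.
Reachable ∩ accepting = {} — empty.

rejected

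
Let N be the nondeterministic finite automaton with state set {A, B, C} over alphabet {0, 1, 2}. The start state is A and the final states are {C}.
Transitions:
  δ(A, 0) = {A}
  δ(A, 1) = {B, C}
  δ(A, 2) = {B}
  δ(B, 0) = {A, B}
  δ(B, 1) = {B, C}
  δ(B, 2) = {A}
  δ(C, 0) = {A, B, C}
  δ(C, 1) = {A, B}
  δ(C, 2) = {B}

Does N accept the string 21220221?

accepted

Start: {A}
read 2: {B}
read 1: {B, C}
read 2: {A, B}
read 2: {A, B}
read 0: {A, B}
read 2: {A, B}
read 2: {A, B}
read 1: {B, C}
Reachable ∩ accepting = {C} — nonempty.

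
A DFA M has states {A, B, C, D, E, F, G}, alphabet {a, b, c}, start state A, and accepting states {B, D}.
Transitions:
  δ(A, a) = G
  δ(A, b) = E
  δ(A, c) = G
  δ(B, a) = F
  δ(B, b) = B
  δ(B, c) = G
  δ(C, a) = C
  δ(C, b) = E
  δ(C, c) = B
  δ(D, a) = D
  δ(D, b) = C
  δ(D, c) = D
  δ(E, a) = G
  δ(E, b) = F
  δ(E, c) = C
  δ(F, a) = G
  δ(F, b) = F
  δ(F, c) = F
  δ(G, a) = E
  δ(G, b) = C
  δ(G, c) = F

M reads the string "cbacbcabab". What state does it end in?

A --c--> G
G --b--> C
C --a--> C
C --c--> B
B --b--> B
B --c--> G
G --a--> E
E --b--> F
F --a--> G
G --b--> C

C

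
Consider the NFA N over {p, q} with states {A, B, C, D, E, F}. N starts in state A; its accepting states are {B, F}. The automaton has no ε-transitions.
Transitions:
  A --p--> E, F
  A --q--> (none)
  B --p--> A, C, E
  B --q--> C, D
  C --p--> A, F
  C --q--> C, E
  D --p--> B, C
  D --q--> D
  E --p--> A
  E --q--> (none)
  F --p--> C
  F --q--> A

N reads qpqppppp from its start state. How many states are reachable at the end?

0

Start: {A}
read q: {}
The reachable set is empty and stays empty for the remaining 7 symbols.
Final reachable set {} has 0 states.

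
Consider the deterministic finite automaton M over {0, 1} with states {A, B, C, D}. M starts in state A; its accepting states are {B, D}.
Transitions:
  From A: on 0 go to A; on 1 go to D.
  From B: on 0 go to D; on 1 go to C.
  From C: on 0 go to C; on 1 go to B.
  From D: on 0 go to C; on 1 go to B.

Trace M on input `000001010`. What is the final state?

A --0--> A
A --0--> A
A --0--> A
A --0--> A
A --0--> A
A --1--> D
D --0--> C
C --1--> B
B --0--> D

D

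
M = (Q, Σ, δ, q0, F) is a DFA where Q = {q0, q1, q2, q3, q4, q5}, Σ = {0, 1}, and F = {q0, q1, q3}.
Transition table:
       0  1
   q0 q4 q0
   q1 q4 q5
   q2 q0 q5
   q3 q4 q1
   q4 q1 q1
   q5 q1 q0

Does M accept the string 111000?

rejected

q0 --1--> q0
q0 --1--> q0
q0 --1--> q0
q0 --0--> q4
q4 --0--> q1
q1 --0--> q4
End in state q4, which is not an accepting state.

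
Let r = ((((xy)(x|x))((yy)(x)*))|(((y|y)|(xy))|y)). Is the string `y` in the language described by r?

The right alternative (((y|y)|(xy))|y) matches y.

yes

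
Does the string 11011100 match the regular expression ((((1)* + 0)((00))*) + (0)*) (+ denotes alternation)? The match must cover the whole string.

Neither (((1)*+0)((00))*) nor (0)* matches 11011100.

no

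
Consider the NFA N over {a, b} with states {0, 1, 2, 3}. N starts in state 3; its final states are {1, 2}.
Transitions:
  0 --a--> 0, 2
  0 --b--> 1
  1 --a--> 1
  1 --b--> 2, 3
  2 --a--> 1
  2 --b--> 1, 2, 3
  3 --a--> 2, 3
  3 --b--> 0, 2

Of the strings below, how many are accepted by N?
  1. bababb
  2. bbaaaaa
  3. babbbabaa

3

bababb: accepted
bbaaaaa: accepted
babbbabaa: accepted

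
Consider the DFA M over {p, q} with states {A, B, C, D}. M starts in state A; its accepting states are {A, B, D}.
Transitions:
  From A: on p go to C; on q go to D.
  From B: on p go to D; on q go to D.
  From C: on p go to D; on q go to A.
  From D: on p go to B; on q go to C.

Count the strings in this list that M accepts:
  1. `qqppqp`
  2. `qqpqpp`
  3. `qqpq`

2

`qqppqp`: accepted
`qqpqpp`: accepted
`qqpq`: rejected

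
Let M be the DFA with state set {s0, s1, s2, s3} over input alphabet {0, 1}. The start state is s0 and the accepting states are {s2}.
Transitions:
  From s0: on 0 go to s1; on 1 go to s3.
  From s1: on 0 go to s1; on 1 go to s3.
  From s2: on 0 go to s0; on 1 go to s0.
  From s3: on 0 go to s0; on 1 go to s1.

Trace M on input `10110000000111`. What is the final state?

s3

s0 --1--> s3
s3 --0--> s0
s0 --1--> s3
s3 --1--> s1
s1 --0--> s1
s1 --0--> s1
s1 --0--> s1
s1 --0--> s1
s1 --0--> s1
s1 --0--> s1
s1 --0--> s1
s1 --1--> s3
s3 --1--> s1
s1 --1--> s3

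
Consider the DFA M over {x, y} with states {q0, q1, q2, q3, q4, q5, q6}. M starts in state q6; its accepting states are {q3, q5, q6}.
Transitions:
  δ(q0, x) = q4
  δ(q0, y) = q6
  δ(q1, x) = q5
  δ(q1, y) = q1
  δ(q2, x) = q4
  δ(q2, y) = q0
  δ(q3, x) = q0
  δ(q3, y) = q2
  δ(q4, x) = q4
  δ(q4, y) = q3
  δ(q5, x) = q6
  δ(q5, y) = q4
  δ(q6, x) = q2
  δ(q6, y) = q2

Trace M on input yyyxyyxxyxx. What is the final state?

q6 --y--> q2
q2 --y--> q0
q0 --y--> q6
q6 --x--> q2
q2 --y--> q0
q0 --y--> q6
q6 --x--> q2
q2 --x--> q4
q4 --y--> q3
q3 --x--> q0
q0 --x--> q4

q4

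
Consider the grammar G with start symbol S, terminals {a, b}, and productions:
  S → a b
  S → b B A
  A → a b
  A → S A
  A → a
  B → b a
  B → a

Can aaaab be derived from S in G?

no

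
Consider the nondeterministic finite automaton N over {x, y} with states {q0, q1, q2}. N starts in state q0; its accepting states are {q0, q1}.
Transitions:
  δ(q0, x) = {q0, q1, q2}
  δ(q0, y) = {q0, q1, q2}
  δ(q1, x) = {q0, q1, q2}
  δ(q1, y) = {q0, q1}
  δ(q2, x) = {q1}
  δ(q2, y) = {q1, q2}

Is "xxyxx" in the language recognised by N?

Start: {q0}
read x: {q0, q1, q2}
read x: {q0, q1, q2}
read y: {q0, q1, q2}
read x: {q0, q1, q2}
read x: {q0, q1, q2}
Reachable ∩ accepting = {q0, q1} — nonempty.

accepted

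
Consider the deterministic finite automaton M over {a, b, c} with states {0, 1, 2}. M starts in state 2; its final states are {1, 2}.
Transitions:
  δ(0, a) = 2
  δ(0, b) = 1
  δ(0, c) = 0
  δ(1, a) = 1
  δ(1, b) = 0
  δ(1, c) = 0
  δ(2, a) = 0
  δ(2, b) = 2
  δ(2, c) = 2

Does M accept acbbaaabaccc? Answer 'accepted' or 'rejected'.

rejected

2 --a--> 0
0 --c--> 0
0 --b--> 1
1 --b--> 0
0 --a--> 2
2 --a--> 0
0 --a--> 2
2 --b--> 2
2 --a--> 0
0 --c--> 0
0 --c--> 0
0 --c--> 0
End in state 0, which is not an accepting state.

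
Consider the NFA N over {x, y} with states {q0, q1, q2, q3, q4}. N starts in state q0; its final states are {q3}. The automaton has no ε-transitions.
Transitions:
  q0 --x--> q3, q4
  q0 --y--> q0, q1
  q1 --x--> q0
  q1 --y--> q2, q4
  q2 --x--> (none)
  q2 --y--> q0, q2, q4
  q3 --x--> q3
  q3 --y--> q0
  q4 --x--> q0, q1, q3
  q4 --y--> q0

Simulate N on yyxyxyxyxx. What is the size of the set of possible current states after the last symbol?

4

Start: {q0}
read y: {q0, q1}
read y: {q0, q1, q2, q4}
read x: {q0, q1, q3, q4}
read y: {q0, q1, q2, q4}
read x: {q0, q1, q3, q4}
read y: {q0, q1, q2, q4}
read x: {q0, q1, q3, q4}
read y: {q0, q1, q2, q4}
read x: {q0, q1, q3, q4}
read x: {q0, q1, q3, q4}
Final reachable set {q0, q1, q3, q4} has 4 states.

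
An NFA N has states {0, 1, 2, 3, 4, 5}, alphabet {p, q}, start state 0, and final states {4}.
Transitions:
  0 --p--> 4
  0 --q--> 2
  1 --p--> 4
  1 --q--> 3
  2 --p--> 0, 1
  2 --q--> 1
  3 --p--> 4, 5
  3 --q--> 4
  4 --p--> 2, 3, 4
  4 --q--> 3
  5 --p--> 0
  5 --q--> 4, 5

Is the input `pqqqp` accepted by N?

accepted

Start: {0}
read p: {4}
read q: {3}
read q: {4}
read q: {3}
read p: {4, 5}
Reachable ∩ accepting = {4} — nonempty.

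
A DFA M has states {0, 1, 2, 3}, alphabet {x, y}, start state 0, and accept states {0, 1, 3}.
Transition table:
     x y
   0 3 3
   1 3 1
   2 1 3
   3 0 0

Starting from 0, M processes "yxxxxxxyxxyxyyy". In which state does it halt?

3

0 --y--> 3
3 --x--> 0
0 --x--> 3
3 --x--> 0
0 --x--> 3
3 --x--> 0
0 --x--> 3
3 --y--> 0
0 --x--> 3
3 --x--> 0
0 --y--> 3
3 --x--> 0
0 --y--> 3
3 --y--> 0
0 --y--> 3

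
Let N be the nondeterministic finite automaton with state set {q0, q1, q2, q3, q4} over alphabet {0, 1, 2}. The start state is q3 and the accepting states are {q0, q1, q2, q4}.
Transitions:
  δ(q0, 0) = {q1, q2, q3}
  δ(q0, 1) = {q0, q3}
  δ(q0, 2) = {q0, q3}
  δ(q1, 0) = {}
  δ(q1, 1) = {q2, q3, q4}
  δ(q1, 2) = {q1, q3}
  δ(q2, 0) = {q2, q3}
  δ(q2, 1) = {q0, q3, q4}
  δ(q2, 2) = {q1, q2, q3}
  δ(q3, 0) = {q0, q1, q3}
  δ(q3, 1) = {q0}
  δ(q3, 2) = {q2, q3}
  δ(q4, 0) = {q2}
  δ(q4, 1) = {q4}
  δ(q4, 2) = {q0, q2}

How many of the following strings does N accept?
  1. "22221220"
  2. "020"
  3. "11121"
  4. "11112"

4

"22221220": accepted
"020": accepted
"11121": accepted
"11112": accepted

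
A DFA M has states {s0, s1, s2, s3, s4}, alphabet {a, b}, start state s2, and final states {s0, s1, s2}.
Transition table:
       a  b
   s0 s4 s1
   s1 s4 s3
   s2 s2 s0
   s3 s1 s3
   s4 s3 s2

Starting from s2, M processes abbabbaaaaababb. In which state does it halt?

s3

s2 --a--> s2
s2 --b--> s0
s0 --b--> s1
s1 --a--> s4
s4 --b--> s2
s2 --b--> s0
s0 --a--> s4
s4 --a--> s3
s3 --a--> s1
s1 --a--> s4
s4 --a--> s3
s3 --b--> s3
s3 --a--> s1
s1 --b--> s3
s3 --b--> s3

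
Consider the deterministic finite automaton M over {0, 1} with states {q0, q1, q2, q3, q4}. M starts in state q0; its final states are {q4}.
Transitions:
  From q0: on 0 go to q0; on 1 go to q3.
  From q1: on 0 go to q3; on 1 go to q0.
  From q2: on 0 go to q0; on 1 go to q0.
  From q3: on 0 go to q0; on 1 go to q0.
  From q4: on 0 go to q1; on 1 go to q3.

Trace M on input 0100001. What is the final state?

q3

q0 --0--> q0
q0 --1--> q3
q3 --0--> q0
q0 --0--> q0
q0 --0--> q0
q0 --0--> q0
q0 --1--> q3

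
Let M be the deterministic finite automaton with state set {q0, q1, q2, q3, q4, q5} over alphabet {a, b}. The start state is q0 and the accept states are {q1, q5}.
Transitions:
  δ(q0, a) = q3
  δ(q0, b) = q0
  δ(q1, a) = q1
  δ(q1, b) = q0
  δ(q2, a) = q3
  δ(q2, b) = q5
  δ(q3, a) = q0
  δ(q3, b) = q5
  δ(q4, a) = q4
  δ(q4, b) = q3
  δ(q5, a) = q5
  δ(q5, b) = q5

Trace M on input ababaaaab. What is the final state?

q0 --a--> q3
q3 --b--> q5
q5 --a--> q5
q5 --b--> q5
q5 --a--> q5
q5 --a--> q5
q5 --a--> q5
q5 --a--> q5
q5 --b--> q5

q5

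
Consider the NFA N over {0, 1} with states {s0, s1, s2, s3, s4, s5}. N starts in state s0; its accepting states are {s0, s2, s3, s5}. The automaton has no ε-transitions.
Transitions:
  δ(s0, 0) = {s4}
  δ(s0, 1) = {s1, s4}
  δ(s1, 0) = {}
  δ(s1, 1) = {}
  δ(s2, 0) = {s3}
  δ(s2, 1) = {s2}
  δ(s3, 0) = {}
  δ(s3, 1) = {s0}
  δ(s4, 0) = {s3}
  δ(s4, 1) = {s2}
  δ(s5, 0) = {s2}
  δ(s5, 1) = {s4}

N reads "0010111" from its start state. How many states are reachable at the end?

Start: {s0}
read 0: {s4}
read 0: {s3}
read 1: {s0}
read 0: {s4}
read 1: {s2}
read 1: {s2}
read 1: {s2}
Final reachable set {s2} has 1 state.

1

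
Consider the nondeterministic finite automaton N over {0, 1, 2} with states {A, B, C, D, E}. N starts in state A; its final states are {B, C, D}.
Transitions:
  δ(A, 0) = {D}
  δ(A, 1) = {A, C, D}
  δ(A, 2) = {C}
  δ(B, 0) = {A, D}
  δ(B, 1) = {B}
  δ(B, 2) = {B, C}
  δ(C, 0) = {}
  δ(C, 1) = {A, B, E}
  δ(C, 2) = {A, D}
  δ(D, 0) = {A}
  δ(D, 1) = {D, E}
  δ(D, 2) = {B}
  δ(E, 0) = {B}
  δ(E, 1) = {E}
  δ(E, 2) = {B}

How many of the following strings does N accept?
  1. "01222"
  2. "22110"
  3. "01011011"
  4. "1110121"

"01222": accepted
"22110": accepted
"01011011": accepted
"1110121": accepted

4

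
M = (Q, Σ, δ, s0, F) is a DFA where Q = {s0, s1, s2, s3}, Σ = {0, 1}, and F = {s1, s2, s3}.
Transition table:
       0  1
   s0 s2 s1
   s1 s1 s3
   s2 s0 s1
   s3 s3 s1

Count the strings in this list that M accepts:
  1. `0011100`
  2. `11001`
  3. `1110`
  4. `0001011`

4

`0011100`: accepted
`11001`: accepted
`1110`: accepted
`0001011`: accepted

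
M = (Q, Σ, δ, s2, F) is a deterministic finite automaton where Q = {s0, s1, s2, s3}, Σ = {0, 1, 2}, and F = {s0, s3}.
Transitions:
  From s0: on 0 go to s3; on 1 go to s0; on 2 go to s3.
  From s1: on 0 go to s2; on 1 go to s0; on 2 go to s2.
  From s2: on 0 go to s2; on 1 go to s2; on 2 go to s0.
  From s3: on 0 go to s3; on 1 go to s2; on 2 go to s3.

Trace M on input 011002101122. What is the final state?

s2 --0--> s2
s2 --1--> s2
s2 --1--> s2
s2 --0--> s2
s2 --0--> s2
s2 --2--> s0
s0 --1--> s0
s0 --0--> s3
s3 --1--> s2
s2 --1--> s2
s2 --2--> s0
s0 --2--> s3

s3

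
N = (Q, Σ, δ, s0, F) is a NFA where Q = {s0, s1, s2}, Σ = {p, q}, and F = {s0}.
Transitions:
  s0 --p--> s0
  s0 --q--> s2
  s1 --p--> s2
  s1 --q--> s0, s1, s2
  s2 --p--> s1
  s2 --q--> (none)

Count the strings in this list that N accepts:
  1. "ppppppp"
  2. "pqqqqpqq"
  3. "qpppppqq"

"ppppppp": accepted
"pqqqqpqq": rejected
"qpppppqq": accepted

2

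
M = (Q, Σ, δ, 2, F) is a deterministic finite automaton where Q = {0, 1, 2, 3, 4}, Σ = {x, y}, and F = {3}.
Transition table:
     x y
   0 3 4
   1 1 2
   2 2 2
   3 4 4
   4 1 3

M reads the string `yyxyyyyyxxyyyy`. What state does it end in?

2 --y--> 2
2 --y--> 2
2 --x--> 2
2 --y--> 2
2 --y--> 2
2 --y--> 2
2 --y--> 2
2 --y--> 2
2 --x--> 2
2 --x--> 2
2 --y--> 2
2 --y--> 2
2 --y--> 2
2 --y--> 2

2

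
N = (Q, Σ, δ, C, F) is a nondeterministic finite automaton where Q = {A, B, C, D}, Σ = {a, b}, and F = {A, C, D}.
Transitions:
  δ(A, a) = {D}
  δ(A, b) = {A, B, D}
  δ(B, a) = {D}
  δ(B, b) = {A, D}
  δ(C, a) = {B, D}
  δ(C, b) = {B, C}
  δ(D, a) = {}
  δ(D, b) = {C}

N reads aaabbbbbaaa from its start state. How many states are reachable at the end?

0

Start: {C}
read a: {B, D}
read a: {D}
read a: {}
The reachable set is empty and stays empty for the remaining 8 symbols.
Final reachable set {} has 0 states.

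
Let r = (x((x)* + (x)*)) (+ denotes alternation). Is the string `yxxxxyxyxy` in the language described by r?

No split of yxxxxyxyxy into u·v has x matching u and ((x)*+(x)*) matching v.

no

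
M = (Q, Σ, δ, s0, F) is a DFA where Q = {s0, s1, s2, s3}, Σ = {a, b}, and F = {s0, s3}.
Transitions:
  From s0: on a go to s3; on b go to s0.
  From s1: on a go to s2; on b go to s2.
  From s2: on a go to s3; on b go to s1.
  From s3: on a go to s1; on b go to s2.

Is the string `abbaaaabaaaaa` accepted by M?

s0 --a--> s3
s3 --b--> s2
s2 --b--> s1
s1 --a--> s2
s2 --a--> s3
s3 --a--> s1
s1 --a--> s2
s2 --b--> s1
s1 --a--> s2
s2 --a--> s3
s3 --a--> s1
s1 --a--> s2
s2 --a--> s3
End in state s3, which is an accepting state.

accepted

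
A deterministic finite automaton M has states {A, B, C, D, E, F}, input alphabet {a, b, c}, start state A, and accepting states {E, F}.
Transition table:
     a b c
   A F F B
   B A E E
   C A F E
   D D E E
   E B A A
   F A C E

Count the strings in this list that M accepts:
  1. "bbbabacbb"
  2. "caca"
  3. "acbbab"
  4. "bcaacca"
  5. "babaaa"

"bbbabacbb": rejected
"caca": rejected
"acbbab": accepted
"bcaacca": rejected
"babaaa": rejected

1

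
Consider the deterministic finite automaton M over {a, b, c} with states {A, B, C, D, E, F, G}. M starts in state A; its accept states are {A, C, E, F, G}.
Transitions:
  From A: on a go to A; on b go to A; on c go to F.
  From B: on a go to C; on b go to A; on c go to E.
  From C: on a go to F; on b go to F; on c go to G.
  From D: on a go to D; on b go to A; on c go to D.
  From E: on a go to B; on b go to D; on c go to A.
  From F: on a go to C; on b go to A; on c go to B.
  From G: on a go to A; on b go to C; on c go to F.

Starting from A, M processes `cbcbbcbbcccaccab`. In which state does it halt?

A --c--> F
F --b--> A
A --c--> F
F --b--> A
A --b--> A
A --c--> F
F --b--> A
A --b--> A
A --c--> F
F --c--> B
B --c--> E
E --a--> B
B --c--> E
E --c--> A
A --a--> A
A --b--> A

A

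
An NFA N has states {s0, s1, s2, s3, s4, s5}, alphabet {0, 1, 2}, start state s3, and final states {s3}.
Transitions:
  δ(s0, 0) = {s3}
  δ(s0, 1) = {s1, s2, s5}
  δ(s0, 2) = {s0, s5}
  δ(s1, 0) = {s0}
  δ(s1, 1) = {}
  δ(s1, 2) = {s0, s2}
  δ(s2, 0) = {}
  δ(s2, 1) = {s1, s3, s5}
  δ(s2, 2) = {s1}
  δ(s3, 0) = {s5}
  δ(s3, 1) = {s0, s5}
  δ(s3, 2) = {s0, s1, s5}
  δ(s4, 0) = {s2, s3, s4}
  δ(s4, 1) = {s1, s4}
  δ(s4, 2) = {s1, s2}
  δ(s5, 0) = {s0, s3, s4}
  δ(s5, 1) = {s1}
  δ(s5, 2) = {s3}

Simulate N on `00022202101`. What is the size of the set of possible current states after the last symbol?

5

Start: {s3}
read 0: {s5}
read 0: {s0, s3, s4}
read 0: {s2, s3, s4, s5}
read 2: {s0, s1, s2, s3, s5}
read 2: {s0, s1, s2, s3, s5}
read 2: {s0, s1, s2, s3, s5}
read 0: {s0, s3, s4, s5}
read 2: {s0, s1, s2, s3, s5}
read 1: {s0, s1, s2, s3, s5}
read 0: {s0, s3, s4, s5}
read 1: {s0, s1, s2, s4, s5}
Final reachable set {s0, s1, s2, s4, s5} has 5 states.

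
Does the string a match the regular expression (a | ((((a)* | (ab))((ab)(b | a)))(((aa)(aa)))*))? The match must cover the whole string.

yes

The left alternative a matches a.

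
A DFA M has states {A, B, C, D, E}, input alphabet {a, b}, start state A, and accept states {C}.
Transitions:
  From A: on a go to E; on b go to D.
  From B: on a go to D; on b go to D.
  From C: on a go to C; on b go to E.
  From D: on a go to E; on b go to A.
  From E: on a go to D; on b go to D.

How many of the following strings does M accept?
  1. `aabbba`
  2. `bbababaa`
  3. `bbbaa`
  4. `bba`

0

`aabbba`: rejected
`bbababaa`: rejected
`bbbaa`: rejected
`bba`: rejected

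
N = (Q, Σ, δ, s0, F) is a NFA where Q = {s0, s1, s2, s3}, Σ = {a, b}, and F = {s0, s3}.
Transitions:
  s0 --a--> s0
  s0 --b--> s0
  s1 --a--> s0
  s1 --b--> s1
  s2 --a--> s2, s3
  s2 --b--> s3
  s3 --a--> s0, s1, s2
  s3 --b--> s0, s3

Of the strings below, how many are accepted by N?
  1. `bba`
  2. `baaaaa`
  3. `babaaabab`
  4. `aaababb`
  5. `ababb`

`bba`: accepted
`baaaaa`: accepted
`babaaabab`: accepted
`aaababb`: accepted
`ababb`: accepted

5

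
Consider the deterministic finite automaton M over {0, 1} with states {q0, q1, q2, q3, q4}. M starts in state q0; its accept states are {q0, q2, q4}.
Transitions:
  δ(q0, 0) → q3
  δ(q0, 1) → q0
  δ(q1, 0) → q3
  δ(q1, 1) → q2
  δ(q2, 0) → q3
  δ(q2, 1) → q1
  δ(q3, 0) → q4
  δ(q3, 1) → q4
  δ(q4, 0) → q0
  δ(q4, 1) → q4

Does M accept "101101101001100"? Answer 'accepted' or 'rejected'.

q0 --1--> q0
q0 --0--> q3
q3 --1--> q4
q4 --1--> q4
q4 --0--> q0
q0 --1--> q0
q0 --1--> q0
q0 --0--> q3
q3 --1--> q4
q4 --0--> q0
q0 --0--> q3
q3 --1--> q4
q4 --1--> q4
q4 --0--> q0
q0 --0--> q3
End in state q3, which is not an accepting state.

rejected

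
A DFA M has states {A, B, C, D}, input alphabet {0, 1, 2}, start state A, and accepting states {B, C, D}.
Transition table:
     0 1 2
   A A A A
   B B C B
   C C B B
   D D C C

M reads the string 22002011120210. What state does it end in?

A

A --2--> A
A --2--> A
A --0--> A
A --0--> A
A --2--> A
A --0--> A
A --1--> A
A --1--> A
A --1--> A
A --2--> A
A --0--> A
A --2--> A
A --1--> A
A --0--> A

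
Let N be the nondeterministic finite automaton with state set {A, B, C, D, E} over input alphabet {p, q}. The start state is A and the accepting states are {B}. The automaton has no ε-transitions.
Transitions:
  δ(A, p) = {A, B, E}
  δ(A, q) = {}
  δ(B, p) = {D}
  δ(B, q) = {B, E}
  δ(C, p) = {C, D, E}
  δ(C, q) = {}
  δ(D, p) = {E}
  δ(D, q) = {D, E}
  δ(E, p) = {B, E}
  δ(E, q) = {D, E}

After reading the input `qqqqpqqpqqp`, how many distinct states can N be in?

Start: {A}
read q: {}
The reachable set is empty and stays empty for the remaining 10 symbols.
Final reachable set {} has 0 states.

0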